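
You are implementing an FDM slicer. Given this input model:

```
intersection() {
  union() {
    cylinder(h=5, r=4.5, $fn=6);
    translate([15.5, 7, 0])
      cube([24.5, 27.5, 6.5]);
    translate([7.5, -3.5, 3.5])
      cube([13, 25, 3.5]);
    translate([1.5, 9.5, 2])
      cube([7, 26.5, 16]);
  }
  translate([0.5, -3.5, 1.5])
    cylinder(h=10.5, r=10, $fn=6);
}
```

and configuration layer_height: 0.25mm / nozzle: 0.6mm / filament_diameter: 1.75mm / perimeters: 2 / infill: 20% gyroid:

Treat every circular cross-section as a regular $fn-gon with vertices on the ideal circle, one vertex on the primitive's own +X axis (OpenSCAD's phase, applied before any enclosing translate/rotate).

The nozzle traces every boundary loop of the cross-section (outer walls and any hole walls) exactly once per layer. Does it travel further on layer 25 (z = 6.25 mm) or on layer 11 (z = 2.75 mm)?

Layer 25 (z = 6.25): the cylinder is absent (z outside [0, 5]); the 24.5×27.5 cube at (15.5, 7) contributes its full rectangle (perimeter 104.00 mm); the cube at (7.5, -3.5) is present — its section is the full 13×25 rectangle (perimeter 76.00 mm); the 7×26.5 cube at (1.5, 9.5) contributes its full rectangle (perimeter 67.00 mm); Taking the union: the regions partially overlap (shared area 84.50 mm²), so the edge portions inside another operand are dropped and the merged outline is re-measured after clipping — boundary = 182.00 mm; the r=10 cylinder at (0.5, -3.5) gives a regular 6-gon of circumradius 10 (constant along its height) (perimeter = 2·6·10.000·sin(180°/6) = 60.00 mm); Taking the intersection: the r=10 cylinder at (0.5, -3.5) partially overlaps that combined region; clipping to the common part keeps 7.79 mm² — boundary = 14.20 mm. So its perimeter = 14.20 mm. Layer 11 (z = 2.75): the r=4.5 cylinder contributes a regular 6-gon of circumradius 4.5 (perimeter = 2·6·4.500·sin(180°/6) = 27.00 mm); the cube at (15.5, 7) (footprint 24.5×27.5) is included at this height (perimeter 104.00 mm); the cube at (7.5, -3.5) is not intersected at this z (z outside [3.5, 7]); the cube at (1.5, 9.5) (footprint 7×26.5) is included at this height (perimeter 67.00 mm); Combining (union): the 3 present regions are separate (no shared area or edge), so areas and boundary lengths simply add and each stays a separate island — boundary = 198.00 mm; the r=10 cylinder at (0.5, -3.5) contributes a regular 6-gon of circumradius 10 (perimeter = 2·6·10.000·sin(180°/6) = 60.00 mm); After intersecting: the r=10 cylinder at (0.5, -3.5) partially overlaps the result so far; clipping to the common part keeps 52.61 mm² — boundary = 27.00 mm. So its perimeter = 27.00 mm. Layer 11 is larger (27.00 vs 14.20 mm).

layer 11 (z = 2.75 mm)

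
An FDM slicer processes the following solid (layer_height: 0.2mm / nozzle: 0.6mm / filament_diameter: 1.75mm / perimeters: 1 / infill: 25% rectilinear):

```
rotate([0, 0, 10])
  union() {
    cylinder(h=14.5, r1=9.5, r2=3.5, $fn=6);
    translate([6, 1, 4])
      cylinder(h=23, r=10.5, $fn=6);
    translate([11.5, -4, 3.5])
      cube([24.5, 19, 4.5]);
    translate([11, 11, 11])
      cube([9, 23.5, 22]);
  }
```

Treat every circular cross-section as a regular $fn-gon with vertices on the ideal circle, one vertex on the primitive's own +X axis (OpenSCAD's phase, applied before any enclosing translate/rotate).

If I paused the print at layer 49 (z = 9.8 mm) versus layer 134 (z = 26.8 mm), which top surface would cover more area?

layer 134 (z = 26.8 mm)

Layer 49 (z = 9.8): the cone: at t=0.676 of its height the radius interpolates to r₁+(r₂−r₁)t = 5.445, giving a regular 6-gon of that circumradius (area = (6/2)·5.445²·sin(360°/6) = 77.02 mm²); the r=10.5 cylinder at (6, 1) contributes a regular 6-gon of circumradius 10.5 (area = (6/2)·10.500²·sin(360°/6) = 286.44 mm²); the cube at (11.5, -4) is not intersected at this z (z outside [3.5, 8]); the cube at (11, 11) does not reach this height (z outside [11, 33]); Merging all regions: the regions partially overlap — summed areas 363.46 mm² minus the doubly-counted overlap 67.54 mm² gives 295.93 mm² — area = 295.93 mm²; (rotated 10° about Z; rotation is an isometry so areas/perimeters/island counts are preserved). So its area = 295.93 mm². Layer 134 (z = 26.8): the cone is not intersected at this z (z outside [0, 14.5]); the r=10.5 cylinder at (6, 1) gives a regular 6-gon of circumradius 10.5 (constant along its height) (area = (6/2)·10.500²·sin(360°/6) = 286.44 mm²); the cube at (11.5, -4) does not reach this height (z outside [3.5, 8]); the cube at (11, 11) (footprint 9×23.5) is included at this height (area 211.50 mm²); Combining (union): the 2 present regions are separate (no shared area or edge), so areas and boundary lengths simply add and each stays a separate island — area = 497.94 mm²; (rotated 10° about Z; rotation is an isometry so areas/perimeters/island counts are preserved). So its area = 497.94 mm². Layer 134 is larger (497.94 vs 295.93 mm²).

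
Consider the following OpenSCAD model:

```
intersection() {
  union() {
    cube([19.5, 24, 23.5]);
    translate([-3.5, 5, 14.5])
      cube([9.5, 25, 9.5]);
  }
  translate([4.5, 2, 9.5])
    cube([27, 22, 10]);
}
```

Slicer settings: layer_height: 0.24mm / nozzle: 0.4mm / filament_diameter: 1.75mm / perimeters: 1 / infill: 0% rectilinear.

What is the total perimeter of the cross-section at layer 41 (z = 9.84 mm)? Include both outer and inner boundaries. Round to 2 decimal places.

At z = 9.84 mm: the 19.5×24 cube contributes its full rectangle (perimeter 87.00 mm); the cube at (-3.5, 5) is absent (z outside [14.5, 24]); Combining (union): only the 19.5×24 cube is present, so the union is just that shape — boundary = 87.00 mm; the cube at (4.5, 2) is present — its section is the full 27×22 rectangle (perimeter 98.00 mm); After intersecting: the 27×22 cube at (4.5, 2) partially overlaps that combined region; clipping to the common part keeps 330.00 mm² — boundary = 74.00 mm. Overall, the cross-section is a single solid region. Total boundary length (outer) = 74.00 mm.

74.00 mm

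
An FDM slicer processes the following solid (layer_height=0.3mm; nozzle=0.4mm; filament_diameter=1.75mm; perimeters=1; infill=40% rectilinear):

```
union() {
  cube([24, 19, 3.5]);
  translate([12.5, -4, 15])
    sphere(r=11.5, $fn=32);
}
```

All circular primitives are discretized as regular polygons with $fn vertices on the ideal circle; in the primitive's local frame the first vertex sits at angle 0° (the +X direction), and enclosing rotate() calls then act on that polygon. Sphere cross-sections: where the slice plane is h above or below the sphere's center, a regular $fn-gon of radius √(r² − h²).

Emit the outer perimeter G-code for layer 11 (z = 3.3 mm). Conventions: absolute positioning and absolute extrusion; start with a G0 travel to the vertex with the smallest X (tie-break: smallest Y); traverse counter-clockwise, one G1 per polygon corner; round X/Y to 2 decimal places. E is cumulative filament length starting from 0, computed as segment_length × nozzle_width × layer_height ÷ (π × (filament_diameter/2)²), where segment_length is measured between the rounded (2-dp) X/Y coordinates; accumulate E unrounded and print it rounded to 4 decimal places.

G0 X0.00 Y0.00 Z3.30
G1 X24.00 Y0.00 E1.1974
G1 X24.00 Y19.00 E2.1453
G1 X0.00 Y19.00 E3.3426
G1 X0.00 Y0.00 E4.2906

At z = 3.3 mm: the cube is present — its section is the full 24×19 rectangle; the sphere at (12.5, -4) does not reach this height (|z−center|=11.700 > r=11.5); Combining (union): only the 24×19 cube is present, so the union is just that shape — 1 connected region. The outline is a single polygon with 4 vertices. Extrusion per mm of travel: 0.4 × 0.3 / (π × 0.875²) = 0.049890. Accumulating E over each segment gives final E = 4.2906.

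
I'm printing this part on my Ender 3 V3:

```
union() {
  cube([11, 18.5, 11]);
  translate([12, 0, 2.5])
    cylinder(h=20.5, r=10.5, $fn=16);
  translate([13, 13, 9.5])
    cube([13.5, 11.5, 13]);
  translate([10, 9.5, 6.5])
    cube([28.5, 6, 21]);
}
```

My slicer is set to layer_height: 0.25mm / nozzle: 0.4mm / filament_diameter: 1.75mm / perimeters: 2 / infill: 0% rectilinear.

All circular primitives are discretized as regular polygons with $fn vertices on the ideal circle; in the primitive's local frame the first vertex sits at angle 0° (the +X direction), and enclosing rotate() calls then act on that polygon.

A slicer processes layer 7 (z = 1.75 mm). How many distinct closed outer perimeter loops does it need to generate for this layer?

At z = 1.75 mm: the cube is present — its section is the full 11×18.5 rectangle; the cylinder at (12, 0) does not reach this height (z outside [2.5, 23]); the cube at (13, 13) is not intersected at this z (z outside [9.5, 22.5]); the cube at (10, 9.5) is absent (z outside [6.5, 27.5]); Combining (union): only the 11×18.5 cube is present, so the union is just that shape — 1 connected region. The result has 1 disconnected region.

1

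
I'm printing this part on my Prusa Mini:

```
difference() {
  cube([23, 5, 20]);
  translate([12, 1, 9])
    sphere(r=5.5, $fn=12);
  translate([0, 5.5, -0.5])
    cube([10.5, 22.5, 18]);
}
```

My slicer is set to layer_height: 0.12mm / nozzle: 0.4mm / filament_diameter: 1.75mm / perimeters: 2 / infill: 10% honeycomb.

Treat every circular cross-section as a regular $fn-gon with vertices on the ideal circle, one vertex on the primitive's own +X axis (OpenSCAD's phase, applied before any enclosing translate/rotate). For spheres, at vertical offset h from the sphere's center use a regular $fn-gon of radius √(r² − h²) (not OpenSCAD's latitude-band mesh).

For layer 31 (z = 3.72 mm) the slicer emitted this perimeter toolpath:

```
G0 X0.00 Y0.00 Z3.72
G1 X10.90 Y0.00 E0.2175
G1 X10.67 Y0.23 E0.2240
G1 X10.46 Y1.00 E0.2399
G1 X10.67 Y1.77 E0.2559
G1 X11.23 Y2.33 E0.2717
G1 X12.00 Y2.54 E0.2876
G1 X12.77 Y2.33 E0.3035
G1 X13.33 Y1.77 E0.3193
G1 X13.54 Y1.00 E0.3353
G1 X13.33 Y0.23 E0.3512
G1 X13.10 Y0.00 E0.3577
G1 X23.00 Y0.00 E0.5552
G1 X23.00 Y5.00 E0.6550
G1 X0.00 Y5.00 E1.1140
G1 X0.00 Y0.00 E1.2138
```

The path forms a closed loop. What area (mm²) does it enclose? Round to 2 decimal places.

Apply the shoelace formula to the sequence of (X, Y) vertices; enclosed area = 108.68 mm².

108.68 mm²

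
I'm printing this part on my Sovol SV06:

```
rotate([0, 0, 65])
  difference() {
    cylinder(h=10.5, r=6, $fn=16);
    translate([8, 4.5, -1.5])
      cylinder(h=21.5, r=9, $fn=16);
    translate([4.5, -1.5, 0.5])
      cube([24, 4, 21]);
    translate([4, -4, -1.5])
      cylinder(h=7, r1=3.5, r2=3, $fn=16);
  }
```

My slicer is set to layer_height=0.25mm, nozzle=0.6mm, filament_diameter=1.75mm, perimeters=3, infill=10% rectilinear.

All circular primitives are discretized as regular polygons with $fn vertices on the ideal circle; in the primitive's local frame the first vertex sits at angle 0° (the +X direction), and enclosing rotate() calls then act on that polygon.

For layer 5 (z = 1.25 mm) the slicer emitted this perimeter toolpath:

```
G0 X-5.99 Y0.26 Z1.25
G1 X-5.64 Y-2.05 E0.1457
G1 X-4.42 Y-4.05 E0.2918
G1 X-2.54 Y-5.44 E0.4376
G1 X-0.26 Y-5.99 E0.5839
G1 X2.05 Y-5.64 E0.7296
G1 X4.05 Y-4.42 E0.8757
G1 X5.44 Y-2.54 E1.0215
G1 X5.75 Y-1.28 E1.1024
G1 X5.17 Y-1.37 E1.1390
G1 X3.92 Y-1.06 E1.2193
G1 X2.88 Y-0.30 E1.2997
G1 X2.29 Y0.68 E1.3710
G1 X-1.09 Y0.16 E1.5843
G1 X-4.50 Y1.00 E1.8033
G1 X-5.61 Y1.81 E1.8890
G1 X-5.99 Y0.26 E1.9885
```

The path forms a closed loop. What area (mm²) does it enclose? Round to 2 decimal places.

Apply the shoelace formula to the sequence of (X, Y) vertices; enclosed area = 57.37 mm².

57.37 mm²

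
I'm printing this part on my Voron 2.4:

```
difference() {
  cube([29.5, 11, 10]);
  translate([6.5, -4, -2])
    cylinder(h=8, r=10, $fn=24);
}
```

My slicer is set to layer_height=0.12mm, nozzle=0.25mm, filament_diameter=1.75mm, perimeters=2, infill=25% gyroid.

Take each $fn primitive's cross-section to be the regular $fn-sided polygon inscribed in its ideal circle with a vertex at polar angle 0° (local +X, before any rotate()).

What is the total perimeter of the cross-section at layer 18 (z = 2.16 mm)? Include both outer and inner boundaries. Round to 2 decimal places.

80.55 mm

At z = 2.16 mm: the cube is present — its section is the full 29.5×11 rectangle (perimeter 81.00 mm); the r=10 cylinder at (6.5, -4) contributes a regular 24-gon of circumradius 10 (perimeter = 2·24·10.000·sin(180°/24) = 62.65 mm); Taking the first minus the rest: starting from the 29.5×11 cube, the r=10 cylinder at (6.5, -4) partially overlaps it — only the 72.64 mm² overlap (of its 310.58 mm²) is removed, clipping the outline — boundary = 80.55 mm. Overall, the cross-section is a single solid region. Total boundary length (outer) = 80.55 mm.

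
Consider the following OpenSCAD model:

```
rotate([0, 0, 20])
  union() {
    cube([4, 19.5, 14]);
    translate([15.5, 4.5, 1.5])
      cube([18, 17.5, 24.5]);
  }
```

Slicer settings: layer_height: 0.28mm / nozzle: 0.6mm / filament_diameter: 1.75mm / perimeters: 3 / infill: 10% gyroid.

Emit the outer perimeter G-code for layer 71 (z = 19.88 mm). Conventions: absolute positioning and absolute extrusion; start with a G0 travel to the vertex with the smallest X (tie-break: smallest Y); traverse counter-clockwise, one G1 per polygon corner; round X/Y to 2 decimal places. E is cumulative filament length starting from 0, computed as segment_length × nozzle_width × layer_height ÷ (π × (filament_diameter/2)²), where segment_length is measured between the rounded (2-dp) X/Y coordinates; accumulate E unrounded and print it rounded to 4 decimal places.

G0 X7.04 Y25.97 Z19.88
G1 X13.03 Y9.53 E1.2221
G1 X29.94 Y15.69 E2.4791
G1 X23.96 Y32.13 E3.7010
G1 X7.04 Y25.97 E4.9587

At z = 19.88 mm: the cube is not intersected at this z (z outside [0, 14]); the 18×17.5 cube at (15.5, 4.5) contributes its full rectangle; Combining (union): only the 18×17.5 cube at (15.5, 4.5) is present, so the union is just that shape — 1 connected region; (whole slice rotated 20° about Z — lengths, areas and connectivity unchanged). The outline is a single polygon with 4 vertices. Extrusion per mm of travel: 0.6 × 0.28 / (π × 0.875²) = 0.069846. Accumulating E over each segment gives final E = 4.9587.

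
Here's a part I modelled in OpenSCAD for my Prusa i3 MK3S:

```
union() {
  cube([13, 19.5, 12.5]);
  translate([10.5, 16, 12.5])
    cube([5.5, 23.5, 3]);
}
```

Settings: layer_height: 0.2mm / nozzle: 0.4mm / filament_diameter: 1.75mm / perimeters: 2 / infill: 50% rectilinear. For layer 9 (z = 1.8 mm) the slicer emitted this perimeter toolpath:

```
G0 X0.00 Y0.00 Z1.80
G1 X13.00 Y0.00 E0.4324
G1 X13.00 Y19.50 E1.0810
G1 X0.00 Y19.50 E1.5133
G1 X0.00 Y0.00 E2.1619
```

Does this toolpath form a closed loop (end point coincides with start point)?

Start point (G0): (0.00, 0.00). End point (last G1): the path returns to the start — closed.

yes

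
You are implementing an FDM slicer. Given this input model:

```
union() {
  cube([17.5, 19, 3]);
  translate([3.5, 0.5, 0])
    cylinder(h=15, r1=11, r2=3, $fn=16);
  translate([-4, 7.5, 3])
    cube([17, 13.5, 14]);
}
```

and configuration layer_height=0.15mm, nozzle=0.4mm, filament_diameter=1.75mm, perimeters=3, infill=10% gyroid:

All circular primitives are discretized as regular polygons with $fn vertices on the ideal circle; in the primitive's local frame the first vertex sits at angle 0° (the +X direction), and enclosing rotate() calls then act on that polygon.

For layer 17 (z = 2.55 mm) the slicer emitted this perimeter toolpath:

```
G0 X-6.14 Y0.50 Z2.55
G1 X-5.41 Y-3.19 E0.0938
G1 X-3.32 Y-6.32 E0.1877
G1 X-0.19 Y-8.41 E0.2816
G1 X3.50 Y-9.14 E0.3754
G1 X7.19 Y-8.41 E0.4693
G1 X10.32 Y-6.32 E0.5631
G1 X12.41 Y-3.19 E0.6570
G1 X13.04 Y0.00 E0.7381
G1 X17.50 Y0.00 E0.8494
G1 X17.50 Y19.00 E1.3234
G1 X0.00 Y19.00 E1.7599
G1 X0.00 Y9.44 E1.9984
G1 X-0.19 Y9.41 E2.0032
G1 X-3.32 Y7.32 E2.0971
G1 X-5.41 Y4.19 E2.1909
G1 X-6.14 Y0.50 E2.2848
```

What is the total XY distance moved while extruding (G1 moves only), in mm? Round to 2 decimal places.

91.59 mm

Sum the Euclidean lengths of each G1 segment: total = 91.59 mm.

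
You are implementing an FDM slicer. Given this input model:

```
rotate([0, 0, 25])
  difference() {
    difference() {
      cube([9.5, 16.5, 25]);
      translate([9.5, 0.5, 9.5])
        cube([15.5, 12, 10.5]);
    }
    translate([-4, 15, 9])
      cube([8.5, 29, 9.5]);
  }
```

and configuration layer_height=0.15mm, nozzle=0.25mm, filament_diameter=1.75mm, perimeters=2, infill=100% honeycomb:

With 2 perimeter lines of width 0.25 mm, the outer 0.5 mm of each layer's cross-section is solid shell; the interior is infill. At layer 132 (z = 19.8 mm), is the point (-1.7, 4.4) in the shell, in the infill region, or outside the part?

shell

At z = 19.8 mm: the cube is present — its section is the full 9.5×16.5 rectangle; the cube at (9.5, 0.5) is present — its section is the full 15.5×12 rectangle; Subtracting the remaining from the first: starting from the 9.5×16.5 cube, the 15.5×12 cube at (9.5, 0.5) misses the remaining region (no effect) — 1 connected region; the cube at (-4, 15) is absent (z outside [9, 18.5]); After the difference (first − rest): none of the subtracted shapes is present at this height, so the result so far is unchanged — 1 connected region; (rotated 25° about Z; rotation is an isometry so areas/perimeters/island counts are preserved). Overall, the cross-section is a single solid region. Undo the 25° rotation: the query point maps to (0.319, 4.706) in the un-rotated model frame. The nearest boundary edge runs (0.00, 0.00)→(0.00, 16.50); distance from the point to it = 0.32 mm. The point is inside the cross-section, 0.32 mm from the nearest boundary — within the 0.5 mm shell band (2 × 0.25).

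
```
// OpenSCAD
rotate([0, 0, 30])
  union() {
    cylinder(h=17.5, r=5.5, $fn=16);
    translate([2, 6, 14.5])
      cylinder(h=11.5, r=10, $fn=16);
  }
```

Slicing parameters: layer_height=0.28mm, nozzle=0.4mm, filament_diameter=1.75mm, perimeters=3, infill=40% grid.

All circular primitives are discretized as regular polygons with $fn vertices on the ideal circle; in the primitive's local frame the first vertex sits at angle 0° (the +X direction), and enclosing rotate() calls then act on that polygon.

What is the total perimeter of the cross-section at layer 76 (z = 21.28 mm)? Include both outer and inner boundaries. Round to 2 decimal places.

At z = 21.28 mm: the cylinder is not intersected at this z (z outside [0, 17.5]); the cylinder at (2, 6): section is a regular 16-gon, circumradius r=10 (perimeter = 2·16·10.000·sin(180°/16) = 62.43 mm); Combining (union): only the r=10 cylinder at (2, 6) is present, so the union is just that shape — boundary = 62.43 mm; (rotated 30° about Z; rotation is an isometry so areas/perimeters/island counts are preserved). Overall, the cross-section is a single solid region. Total boundary length (outer) = 62.43 mm.

62.43 mm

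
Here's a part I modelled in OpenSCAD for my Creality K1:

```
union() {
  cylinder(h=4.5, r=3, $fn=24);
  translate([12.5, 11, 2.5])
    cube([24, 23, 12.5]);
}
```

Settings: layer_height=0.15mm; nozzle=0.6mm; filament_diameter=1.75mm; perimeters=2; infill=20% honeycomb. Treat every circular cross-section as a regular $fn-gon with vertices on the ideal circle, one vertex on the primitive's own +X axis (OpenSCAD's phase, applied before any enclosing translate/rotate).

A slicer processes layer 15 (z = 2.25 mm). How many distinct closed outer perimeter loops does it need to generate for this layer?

1

At z = 2.25 mm: the r=3 cylinder contributes a regular 24-gon of circumradius 3; the cube at (12.5, 11) does not reach this height (z outside [2.5, 15]); Merging all regions: only the r=3 cylinder is present, so the union is just that shape — 1 connected region. The result has 1 disconnected region.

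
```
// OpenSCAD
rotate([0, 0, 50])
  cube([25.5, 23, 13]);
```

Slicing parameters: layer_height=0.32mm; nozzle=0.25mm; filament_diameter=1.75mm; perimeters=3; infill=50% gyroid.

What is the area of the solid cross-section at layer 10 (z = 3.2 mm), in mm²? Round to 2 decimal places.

At z = 3.2 mm: the 25.5×23 cube contributes its full rectangle (area 586.50 mm²); (whole slice rotated 50° about Z — lengths, areas and connectivity unchanged). Overall, the cross-section is a single solid region. Net area = 586.50 mm².

586.50 mm²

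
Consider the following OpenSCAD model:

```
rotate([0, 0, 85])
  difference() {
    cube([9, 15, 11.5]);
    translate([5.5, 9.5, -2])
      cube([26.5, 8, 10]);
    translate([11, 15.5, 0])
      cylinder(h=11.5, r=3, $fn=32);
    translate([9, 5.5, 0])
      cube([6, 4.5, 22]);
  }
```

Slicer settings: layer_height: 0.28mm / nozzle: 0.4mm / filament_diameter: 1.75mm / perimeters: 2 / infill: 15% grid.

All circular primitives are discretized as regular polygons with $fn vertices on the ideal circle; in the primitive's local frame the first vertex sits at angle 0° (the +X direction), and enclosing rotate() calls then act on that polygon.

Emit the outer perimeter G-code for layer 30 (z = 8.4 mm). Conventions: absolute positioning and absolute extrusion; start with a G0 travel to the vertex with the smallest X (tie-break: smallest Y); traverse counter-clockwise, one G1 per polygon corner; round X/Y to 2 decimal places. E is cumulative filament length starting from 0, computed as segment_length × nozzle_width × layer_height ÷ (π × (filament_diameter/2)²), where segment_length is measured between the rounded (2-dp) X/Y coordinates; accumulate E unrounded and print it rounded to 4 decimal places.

G0 X-14.94 Y1.31 Z8.40
G1 X0.00 Y0.00 E0.6983
G1 X0.78 Y8.97 E1.1176
G1 X-12.44 Y10.12 E1.7355
G1 X-12.55 Y10.01 E1.7427
G1 X-13.04 Y9.68 E1.7703
G1 X-13.58 Y9.45 E1.7976
G1 X-14.16 Y9.33 E1.8252
G1 X-14.24 Y9.33 E1.8289
G1 X-14.94 Y1.31 E2.2037

At z = 8.4 mm: the cube (footprint 9×15) is included at this height; the cube at (5.5, 9.5) is absent (z outside [-2, 8]); the r=3 cylinder at (11, 15.5) gives a regular 32-gon of circumradius 3 (constant along its height); the 6×4.5 cube at (9, 5.5) contributes its full rectangle; After the difference (first − rest): starting from the 9×15 cube, the r=3 cylinder at (11, 15.5) partially overlaps it — only the 1.04 mm² overlap (of its 28.09 mm²) is removed, clipping the outline; the 6×4.5 cube at (9, 5.5) misses the remaining region (no effect) — 1 connected region; (rotated 85° about Z; rotation is an isometry so areas/perimeters/island counts are preserved). The outline is a single polygon with 9 vertices. Extrusion per mm of travel: 0.4 × 0.28 / (π × 0.875²) = 0.046564. Accumulating E over each segment gives final E = 2.2037.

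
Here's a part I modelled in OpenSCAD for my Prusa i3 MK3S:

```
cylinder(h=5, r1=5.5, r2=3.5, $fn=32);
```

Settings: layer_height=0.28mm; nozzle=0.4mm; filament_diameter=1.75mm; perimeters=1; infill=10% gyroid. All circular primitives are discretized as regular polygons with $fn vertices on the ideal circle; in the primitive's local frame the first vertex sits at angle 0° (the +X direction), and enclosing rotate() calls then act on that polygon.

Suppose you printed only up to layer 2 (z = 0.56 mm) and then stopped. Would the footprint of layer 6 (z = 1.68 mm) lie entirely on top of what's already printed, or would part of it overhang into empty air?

Compare the two slices. At z = 0.56: the cone contributes a regular 32-gon of circumradius 5.276 (interpolated between r1=5.5 and r2=3.5 at t=0.112) (area = (32/2)·5.276²·sin(360°/32) = 86.89 mm²). At z = 1.68: the cone (r1=5.5→r2=3.5) has section circumradius 4.828 here — a regular 32-gon (area = (32/2)·4.828²·sin(360°/32) = 72.76 mm²). Checking containment: the cross-section at z = 1.68 is a subset of the cross-section at z = 0.56.

entirely on top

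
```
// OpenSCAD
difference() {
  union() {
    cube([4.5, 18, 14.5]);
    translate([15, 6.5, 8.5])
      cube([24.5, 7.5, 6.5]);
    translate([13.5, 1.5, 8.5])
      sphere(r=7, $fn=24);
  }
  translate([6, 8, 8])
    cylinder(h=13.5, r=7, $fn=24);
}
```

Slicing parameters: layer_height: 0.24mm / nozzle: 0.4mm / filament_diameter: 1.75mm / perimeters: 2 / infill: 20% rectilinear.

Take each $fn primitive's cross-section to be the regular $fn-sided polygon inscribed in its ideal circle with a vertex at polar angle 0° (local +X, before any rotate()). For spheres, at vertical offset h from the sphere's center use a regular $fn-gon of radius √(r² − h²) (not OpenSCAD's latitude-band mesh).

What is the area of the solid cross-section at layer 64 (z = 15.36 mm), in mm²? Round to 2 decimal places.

6.03 mm²

At z = 15.36 mm: the cube is not intersected at this z (z outside [0, 14.5]); the cube at (15, 6.5) is not intersected at this z (z outside [8.5, 15]); the r=7 sphere at (13.5, 1.5) contributes a regular 24-gon of circumradius √(7²−6.86²) = 1.393 (area = (24/2)·1.393²·sin(360°/24) = 6.03 mm²); Taking the union: only the r=7 sphere at (13.5, 1.5) is present, so the union is just that shape — area = 6.03 mm²; the r=7 cylinder at (6, 8) gives a regular 24-gon of circumradius 7 (constant along its height) (area = (24/2)·7.000²·sin(360°/24) = 152.19 mm²); Subtracting the remaining from the first: starting from the result so far (6.03 mm²), the r=7 cylinder at (6, 8) misses the remaining region (no effect) — area = 6.03 mm². Overall, the cross-section is a single solid region. Net area = 6.03 mm².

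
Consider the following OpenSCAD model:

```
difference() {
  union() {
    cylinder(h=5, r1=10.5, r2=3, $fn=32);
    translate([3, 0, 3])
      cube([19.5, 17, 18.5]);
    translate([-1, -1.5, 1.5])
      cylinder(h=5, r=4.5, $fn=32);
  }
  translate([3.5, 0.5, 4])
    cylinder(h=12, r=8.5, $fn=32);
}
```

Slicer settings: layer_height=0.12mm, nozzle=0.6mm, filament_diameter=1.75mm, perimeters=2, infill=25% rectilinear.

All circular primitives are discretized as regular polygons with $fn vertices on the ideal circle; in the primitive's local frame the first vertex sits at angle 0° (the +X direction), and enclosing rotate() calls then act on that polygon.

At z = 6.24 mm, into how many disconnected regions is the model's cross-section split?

2

At z = 6.24 mm: the cone is not intersected at this z (z outside [0, 5]); the cube at (3, 0) is present — its section is the full 19.5×17 rectangle; the r=4.5 cylinder at (-1, -1.5) gives a regular 32-gon of circumradius 4.5 (constant along its height); Taking the union: the regions partially overlap (shared area 0.07 mm²), so overlapping operands fuse into one piece — 1 connected region; the r=8.5 cylinder at (3.5, 0.5) gives a regular 32-gon of circumradius 8.5 (constant along its height); After the difference (first − rest): starting from the result so far, the r=8.5 cylinder at (3.5, 0.5) partially overlaps it — only the 123.53 mm² overlap (of its 225.52 mm²) is removed, clipping the outline — 2 connected regions. The result has 2 disconnected regions.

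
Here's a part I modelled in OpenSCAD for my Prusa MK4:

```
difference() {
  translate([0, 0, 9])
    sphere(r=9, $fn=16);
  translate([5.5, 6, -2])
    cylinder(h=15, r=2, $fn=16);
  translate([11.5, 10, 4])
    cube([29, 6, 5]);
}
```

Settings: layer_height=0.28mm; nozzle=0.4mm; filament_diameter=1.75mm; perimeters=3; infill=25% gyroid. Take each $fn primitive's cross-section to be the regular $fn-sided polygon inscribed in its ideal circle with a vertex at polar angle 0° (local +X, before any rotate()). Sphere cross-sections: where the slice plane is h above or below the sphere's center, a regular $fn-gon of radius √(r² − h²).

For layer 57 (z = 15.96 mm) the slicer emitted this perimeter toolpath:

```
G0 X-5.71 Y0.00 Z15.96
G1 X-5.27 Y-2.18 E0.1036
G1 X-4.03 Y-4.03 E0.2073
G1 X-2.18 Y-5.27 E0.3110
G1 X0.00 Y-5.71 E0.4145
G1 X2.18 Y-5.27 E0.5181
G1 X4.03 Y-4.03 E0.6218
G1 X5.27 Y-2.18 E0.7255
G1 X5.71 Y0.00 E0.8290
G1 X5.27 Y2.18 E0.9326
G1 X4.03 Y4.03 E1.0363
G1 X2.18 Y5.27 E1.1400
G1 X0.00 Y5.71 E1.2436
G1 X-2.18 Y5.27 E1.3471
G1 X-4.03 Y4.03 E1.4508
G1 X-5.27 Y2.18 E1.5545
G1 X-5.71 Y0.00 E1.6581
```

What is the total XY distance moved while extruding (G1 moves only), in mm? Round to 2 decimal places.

35.61 mm

Sum the Euclidean lengths of each G1 segment: total = 35.61 mm.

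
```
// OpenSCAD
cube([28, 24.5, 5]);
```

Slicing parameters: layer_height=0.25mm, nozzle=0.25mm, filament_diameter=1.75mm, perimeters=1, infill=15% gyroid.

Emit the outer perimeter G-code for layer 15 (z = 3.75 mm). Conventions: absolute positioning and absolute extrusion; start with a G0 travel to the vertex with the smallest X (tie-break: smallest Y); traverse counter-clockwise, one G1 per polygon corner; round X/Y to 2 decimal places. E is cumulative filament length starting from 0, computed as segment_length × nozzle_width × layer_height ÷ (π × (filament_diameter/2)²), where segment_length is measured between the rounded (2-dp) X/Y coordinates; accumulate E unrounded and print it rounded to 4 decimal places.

At z = 3.75 mm: the cube (footprint 28×24.5) is included at this height. The outline is a single polygon with 4 vertices. Extrusion per mm of travel: 0.25 × 0.25 / (π × 0.875²) = 0.025984. Accumulating E over each segment gives final E = 2.7284.

G0 X0.00 Y0.00 Z3.75
G1 X28.00 Y0.00 E0.7276
G1 X28.00 Y24.50 E1.3642
G1 X0.00 Y24.50 E2.0918
G1 X0.00 Y0.00 E2.7284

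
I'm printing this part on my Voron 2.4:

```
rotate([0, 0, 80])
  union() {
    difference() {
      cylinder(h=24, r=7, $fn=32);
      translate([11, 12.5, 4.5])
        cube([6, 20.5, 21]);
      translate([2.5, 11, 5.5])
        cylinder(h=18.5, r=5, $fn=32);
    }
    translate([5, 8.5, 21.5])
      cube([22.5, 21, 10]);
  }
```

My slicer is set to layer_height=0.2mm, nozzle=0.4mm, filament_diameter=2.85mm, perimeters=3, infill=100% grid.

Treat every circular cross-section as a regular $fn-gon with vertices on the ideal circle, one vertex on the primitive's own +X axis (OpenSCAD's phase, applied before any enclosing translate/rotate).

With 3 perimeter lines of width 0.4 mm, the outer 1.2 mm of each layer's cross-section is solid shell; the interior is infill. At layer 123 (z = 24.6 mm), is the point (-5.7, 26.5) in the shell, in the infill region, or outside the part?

At z = 24.6 mm: the cylinder does not reach this height (z outside [0, 24]); the cube at (11, 12.5) (footprint 6×20.5) is included at this height; the cylinder at (2.5, 11) is absent (z outside [5.5, 24]); Taking the first minus the rest: the first operand is absent here, so nothing remains; the cube at (5, 8.5) (footprint 22.5×21) is included at this height; Merging all regions: only the 22.5×21 cube at (5, 8.5) is present, so the union is just that shape — 1 connected region; (whole slice rotated 80° about Z — lengths, areas and connectivity unchanged). Overall, the cross-section is a single solid region. Undo the 80° rotation: the query point maps to (25.108, 10.215) in the un-rotated model frame. The nearest boundary edge runs (5.00, 8.50)→(27.50, 8.50); distance from the point to it = 1.72 mm. The point is inside the cross-section and 1.72 mm from the nearest boundary — more than the 1.2 mm shell width (3 × 0.4), so it's in the infill interior.

infill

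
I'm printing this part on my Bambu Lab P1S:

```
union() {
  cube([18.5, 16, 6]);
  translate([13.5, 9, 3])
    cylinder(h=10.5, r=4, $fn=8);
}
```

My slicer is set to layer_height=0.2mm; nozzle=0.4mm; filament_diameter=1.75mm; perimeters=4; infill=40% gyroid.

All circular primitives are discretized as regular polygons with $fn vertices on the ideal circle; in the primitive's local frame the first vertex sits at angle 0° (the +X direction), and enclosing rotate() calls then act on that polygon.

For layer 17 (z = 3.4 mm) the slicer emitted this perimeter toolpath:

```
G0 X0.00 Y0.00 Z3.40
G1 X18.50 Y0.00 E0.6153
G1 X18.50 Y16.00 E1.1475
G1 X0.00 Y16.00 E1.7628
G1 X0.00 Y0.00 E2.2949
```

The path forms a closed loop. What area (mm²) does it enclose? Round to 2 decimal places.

296.00 mm²

Apply the shoelace formula to the sequence of (X, Y) vertices; enclosed area = 296.00 mm².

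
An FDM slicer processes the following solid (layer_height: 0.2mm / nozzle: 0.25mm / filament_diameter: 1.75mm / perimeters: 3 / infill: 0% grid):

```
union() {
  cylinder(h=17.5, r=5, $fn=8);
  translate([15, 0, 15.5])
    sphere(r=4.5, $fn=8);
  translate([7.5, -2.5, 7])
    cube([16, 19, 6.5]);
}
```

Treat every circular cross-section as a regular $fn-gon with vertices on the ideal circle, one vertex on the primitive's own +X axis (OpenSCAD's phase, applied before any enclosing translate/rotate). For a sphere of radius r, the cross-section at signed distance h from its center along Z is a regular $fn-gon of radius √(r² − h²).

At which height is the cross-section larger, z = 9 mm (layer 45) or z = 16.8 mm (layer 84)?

layer 45 (z = 9 mm)

Layer 45 (z = 9): the r=5 cylinder contributes a regular 8-gon of circumradius 5 (area = (8/2)·5.000²·sin(360°/8) = 70.71 mm²); the sphere at (15, 0) does not reach this height (|z−center|=6.500 > r=4.5); the 16×19 cube at (7.5, -2.5) contributes its full rectangle (area 304.00 mm²); Merging all regions: the 2 present regions are separate (no shared area or edge), so areas and boundary lengths simply add and each stays a separate island — area = 374.71 mm². So its area = 374.71 mm². Layer 84 (z = 16.8): the r=5 cylinder gives a regular 8-gon of circumradius 5 (constant along its height) (area = (8/2)·5.000²·sin(360°/8) = 70.71 mm²); the r=4.5 sphere at (15, 0) contributes a regular 8-gon of circumradius √(4.5²−1.3²) = 4.308 (area = (8/2)·4.308²·sin(360°/8) = 52.50 mm²); the cube at (7.5, -2.5) is not intersected at this z (z outside [7, 13.5]); Merging all regions: the 2 present regions are separate (no shared area or edge), so areas and boundary lengths simply add and each stays a separate island — area = 123.21 mm². So its area = 123.21 mm². Layer 45 is larger (374.71 vs 123.21 mm²).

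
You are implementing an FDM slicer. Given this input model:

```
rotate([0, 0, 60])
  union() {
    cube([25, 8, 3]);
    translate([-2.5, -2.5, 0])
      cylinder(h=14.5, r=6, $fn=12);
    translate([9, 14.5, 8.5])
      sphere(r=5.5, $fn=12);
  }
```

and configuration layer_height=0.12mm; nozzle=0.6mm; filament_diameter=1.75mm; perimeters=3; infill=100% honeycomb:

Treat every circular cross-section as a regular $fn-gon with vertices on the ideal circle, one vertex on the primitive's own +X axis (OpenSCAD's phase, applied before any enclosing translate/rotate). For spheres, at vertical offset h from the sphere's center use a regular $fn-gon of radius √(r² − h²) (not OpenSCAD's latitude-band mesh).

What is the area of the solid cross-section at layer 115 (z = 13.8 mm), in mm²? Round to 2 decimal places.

At z = 13.8 mm: the cube is absent (z outside [0, 3]); the r=6 cylinder at (-2.5, -2.5) contributes a regular 12-gon of circumradius 6 (area = (12/2)·6.000²·sin(360°/12) = 108.00 mm²); the sphere at (9, 14.5): section is a regular 12-gon, circumradius = √(r²−h²) = √(5.5²−5.3²) = 1.470 (area = (12/2)·1.470²·sin(360°/12) = 6.48 mm²); Combining (union): the 2 present regions are separate (no shared area or edge), so areas and boundary lengths simply add and each stays a separate island — area = 114.48 mm²; (whole slice rotated 60° about Z — lengths, areas and connectivity unchanged). Overall, the cross-section has 2 separate islands. Net area = 114.48 mm².

114.48 mm²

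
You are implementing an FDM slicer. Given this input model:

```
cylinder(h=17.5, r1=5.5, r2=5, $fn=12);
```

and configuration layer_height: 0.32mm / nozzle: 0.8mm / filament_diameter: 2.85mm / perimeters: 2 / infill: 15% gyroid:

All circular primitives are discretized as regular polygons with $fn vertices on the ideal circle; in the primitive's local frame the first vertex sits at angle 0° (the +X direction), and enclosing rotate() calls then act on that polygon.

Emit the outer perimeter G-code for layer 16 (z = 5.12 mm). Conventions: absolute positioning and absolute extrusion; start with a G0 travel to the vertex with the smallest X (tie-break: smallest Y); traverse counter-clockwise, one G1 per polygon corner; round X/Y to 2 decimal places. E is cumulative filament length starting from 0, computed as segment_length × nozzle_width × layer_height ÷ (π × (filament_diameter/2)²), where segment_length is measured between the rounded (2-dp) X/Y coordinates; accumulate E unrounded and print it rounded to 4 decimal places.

G0 X-5.35 Y0.00 Z5.12
G1 X-4.64 Y-2.68 E0.1113
G1 X-2.68 Y-4.64 E0.2225
G1 X0.00 Y-5.35 E0.3337
G1 X2.68 Y-4.64 E0.4450
G1 X4.64 Y-2.68 E0.5562
G1 X5.35 Y0.00 E0.6675
G1 X4.64 Y2.68 E0.7787
G1 X2.68 Y4.64 E0.8900
G1 X0.00 Y5.35 E1.0012
G1 X-2.68 Y4.64 E1.1125
G1 X-4.64 Y2.68 E1.2237
G1 X-5.35 Y0.00 E1.3350

At z = 5.12 mm: the cone: at t=0.293 of its height the radius interpolates to r₁+(r₂−r₁)t = 5.354, giving a regular 12-gon of that circumradius. The outline is a single polygon with 12 vertices. Extrusion per mm of travel: 0.8 × 0.32 / (π × 1.425²) = 0.040129. Accumulating E over each segment gives final E = 1.3350.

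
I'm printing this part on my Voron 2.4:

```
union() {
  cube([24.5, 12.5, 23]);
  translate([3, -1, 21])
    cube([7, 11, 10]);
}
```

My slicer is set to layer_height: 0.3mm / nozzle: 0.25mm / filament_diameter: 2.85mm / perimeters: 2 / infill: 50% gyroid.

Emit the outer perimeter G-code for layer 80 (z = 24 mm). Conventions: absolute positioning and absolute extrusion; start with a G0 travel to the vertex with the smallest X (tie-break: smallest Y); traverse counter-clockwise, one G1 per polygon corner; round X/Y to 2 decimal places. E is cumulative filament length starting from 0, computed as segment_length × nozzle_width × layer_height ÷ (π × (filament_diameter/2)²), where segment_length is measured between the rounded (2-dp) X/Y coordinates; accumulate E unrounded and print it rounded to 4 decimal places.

At z = 24 mm: the cube is not intersected at this z (z outside [0, 23]); the cube at (3, -1) (footprint 7×11) is included at this height; Taking the union: only the 7×11 cube at (3, -1) is present, so the union is just that shape — 1 connected region. The outline is a single polygon with 4 vertices. Extrusion per mm of travel: 0.25 × 0.3 / (π × 1.425²) = 0.011757. Accumulating E over each segment gives final E = 0.4232.

G0 X3.00 Y-1.00 Z24.00
G1 X10.00 Y-1.00 E0.0823
G1 X10.00 Y10.00 E0.2116
G1 X3.00 Y10.00 E0.2939
G1 X3.00 Y-1.00 E0.4232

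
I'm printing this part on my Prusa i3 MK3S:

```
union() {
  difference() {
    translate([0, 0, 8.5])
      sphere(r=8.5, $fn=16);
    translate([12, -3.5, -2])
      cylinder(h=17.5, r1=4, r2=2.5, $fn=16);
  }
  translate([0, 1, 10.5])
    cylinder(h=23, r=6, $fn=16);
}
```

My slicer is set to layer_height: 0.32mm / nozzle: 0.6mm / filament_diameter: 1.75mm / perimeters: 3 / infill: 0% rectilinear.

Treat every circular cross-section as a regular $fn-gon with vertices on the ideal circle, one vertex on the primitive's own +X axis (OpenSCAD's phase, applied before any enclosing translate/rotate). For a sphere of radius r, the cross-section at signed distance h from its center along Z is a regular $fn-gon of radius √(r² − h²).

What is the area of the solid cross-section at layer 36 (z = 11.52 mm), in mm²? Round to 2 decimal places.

At z = 11.52 mm: the r=8.5 sphere slices to a regular 16-gon of circumradius 7.945 (√(r²−h²) with h=3.02 from center) (area = (16/2)·7.945²·sin(360°/16) = 193.27 mm²); the cone at (12, -3.5): at t=0.773 of its height the radius interpolates to r₁+(r₂−r₁)t = 2.841, giving a regular 16-gon of that circumradius (area = (16/2)·2.841²·sin(360°/16) = 24.71 mm²); Subtracting the remaining from the first: starting from the r=8.5 sphere (193.27 mm²), the cone at (12, -3.5) misses the remaining region (no effect) — area = 193.27 mm²; the r=6 cylinder at (0, 1) gives a regular 16-gon of circumradius 6 (constant along its height) (area = (16/2)·6.000²·sin(360°/16) = 110.21 mm²); Taking the union: the r=6 cylinder at (0, 1) lies entirely inside that combined region, so the union is just that combined region — area = 193.27 mm². Overall, the cross-section is a single solid region. Net area = 193.27 mm².

193.27 mm²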